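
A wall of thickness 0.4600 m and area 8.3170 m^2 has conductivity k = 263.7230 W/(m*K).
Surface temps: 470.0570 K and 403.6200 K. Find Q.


dT = 66.4370 K
Q = 263.7230 * 8.3170 * 66.4370 / 0.4600 = 316786.6641 W

316786.6641 W


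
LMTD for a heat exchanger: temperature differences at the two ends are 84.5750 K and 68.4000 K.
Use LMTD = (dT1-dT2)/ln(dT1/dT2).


dT1/dT2 = 1.2365
ln(dT1/dT2) = 0.2123
LMTD = 16.1750 / 0.2123 = 76.2016 K

76.2016 K


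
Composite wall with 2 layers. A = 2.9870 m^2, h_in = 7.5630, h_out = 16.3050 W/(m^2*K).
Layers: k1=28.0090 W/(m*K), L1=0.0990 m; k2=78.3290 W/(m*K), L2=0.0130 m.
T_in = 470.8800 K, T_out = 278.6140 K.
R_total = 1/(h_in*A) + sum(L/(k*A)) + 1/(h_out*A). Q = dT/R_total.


R_conv_in = 1/(7.5630*2.9870) = 0.0443
R_1 = 0.0990/(28.0090*2.9870) = 0.0012
R_2 = 0.0130/(78.3290*2.9870) = 5.5563e-05
R_conv_out = 1/(16.3050*2.9870) = 0.0205
R_total = 0.0660 K/W
Q = 192.2660 / 0.0660 = 2911.4659 W

R_total = 0.0660 K/W, Q = 2911.4659 W


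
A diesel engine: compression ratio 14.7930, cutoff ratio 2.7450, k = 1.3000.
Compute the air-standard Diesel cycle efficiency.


r^(k-1) = 2.2440
rc^k = 3.7163
eta = 0.4664 = 46.6402%

46.6402%


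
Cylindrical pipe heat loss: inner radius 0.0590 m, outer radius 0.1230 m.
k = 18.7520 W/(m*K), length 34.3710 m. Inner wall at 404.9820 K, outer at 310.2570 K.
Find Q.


dT = 94.7250 K
ln(ro/ri) = 0.7346
Q = 2*pi*18.7520*34.3710*94.7250 / 0.7346 = 522162.3898 W

522162.3898 W


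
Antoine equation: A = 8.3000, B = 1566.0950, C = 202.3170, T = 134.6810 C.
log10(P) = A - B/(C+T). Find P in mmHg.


C+T = 336.9980
B/(C+T) = 4.6472
log10(P) = 8.3000 - 4.6472 = 3.6528
P = 10^3.6528 = 4495.7924 mmHg

4495.7924 mmHg


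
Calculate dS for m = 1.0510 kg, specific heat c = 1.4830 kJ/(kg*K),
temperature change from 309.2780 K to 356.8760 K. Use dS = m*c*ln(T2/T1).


T2/T1 = 1.1539
ln(T2/T1) = 0.1431
dS = 1.0510 * 1.4830 * 0.1431 = 0.2231 kJ/K

0.2231 kJ/K


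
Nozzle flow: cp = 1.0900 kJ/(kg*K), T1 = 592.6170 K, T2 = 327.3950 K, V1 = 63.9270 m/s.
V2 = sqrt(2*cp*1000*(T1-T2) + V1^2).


dT = 265.2220 K
2*cp*1000*dT = 578183.9600
V1^2 = 4086.6613
V2 = sqrt(582270.6213) = 763.0666 m/s

763.0666 m/s


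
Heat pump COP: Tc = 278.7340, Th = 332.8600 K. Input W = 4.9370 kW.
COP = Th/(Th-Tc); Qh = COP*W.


COP = 332.8600 / 54.1260 = 6.1497
Qh = 6.1497 * 4.9370 = 30.3612 kW

COP = 6.1497, Qh = 30.3612 kW


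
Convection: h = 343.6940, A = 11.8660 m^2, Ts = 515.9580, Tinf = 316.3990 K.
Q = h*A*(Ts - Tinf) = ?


dT = 199.5590 K
Q = 343.6940 * 11.8660 * 199.5590 = 813856.0824 W

813856.0824 W


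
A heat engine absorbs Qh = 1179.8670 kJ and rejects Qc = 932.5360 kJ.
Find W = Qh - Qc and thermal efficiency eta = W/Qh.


W = 1179.8670 - 932.5360 = 247.3310 kJ
eta = 247.3310 / 1179.8670 = 0.2096 = 20.9626%

W = 247.3310 kJ, eta = 20.9626%


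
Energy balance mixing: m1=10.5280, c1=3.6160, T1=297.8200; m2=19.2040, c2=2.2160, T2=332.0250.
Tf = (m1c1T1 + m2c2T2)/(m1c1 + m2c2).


num = 25467.4606
den = 80.6253
Tf = 315.8743 K

315.8743 K


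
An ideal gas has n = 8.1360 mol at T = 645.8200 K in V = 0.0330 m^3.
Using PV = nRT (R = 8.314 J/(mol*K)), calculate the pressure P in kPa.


P = nRT/V = 8.1360 * 8.314 * 645.8200 / 0.0330
= 43685.0111 / 0.0330 = 1323788.2151 Pa = 1323.7882 kPa

1323.7882 kPa


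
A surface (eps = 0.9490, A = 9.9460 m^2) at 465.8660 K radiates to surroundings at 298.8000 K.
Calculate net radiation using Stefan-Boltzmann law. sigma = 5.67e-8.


T^4 = 4.7103e+10
Tsurr^4 = 7.9712e+09
Q = 0.9490 * 5.67e-8 * 9.9460 * 3.9131e+10 = 20942.2047 W

20942.2047 W


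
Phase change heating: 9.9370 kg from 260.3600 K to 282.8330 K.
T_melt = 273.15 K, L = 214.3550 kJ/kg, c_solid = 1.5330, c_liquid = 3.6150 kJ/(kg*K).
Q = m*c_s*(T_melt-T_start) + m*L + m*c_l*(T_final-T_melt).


Q1 (sensible, solid) = 9.9370 * 1.5330 * 12.7900 = 194.8355 kJ
Q2 (latent) = 9.9370 * 214.3550 = 2130.0456 kJ
Q3 (sensible, liquid) = 9.9370 * 3.6150 * 9.6830 = 347.8352 kJ
Q_total = 2672.7163 kJ

2672.7163 kJ


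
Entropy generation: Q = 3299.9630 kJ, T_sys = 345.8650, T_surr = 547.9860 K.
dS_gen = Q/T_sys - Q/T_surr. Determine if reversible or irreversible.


dS_sys = 3299.9630/345.8650 = 9.5412 kJ/K
dS_surr = -3299.9630/547.9860 = -6.0220 kJ/K
dS_gen = 9.5412 - 6.0220 = 3.5192 kJ/K (irreversible)

dS_gen = 3.5192 kJ/K, irreversible


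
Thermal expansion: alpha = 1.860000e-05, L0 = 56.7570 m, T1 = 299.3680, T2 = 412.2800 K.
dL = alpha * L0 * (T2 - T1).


dT = 112.9120 K
dL = 1.860000e-05 * 56.7570 * 112.9120 = 0.119199 m
L_final = 56.876199 m

dL = 0.119199 m


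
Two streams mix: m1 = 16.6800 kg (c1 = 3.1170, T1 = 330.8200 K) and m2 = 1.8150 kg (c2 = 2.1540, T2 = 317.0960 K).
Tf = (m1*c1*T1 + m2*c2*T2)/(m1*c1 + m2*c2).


num = 18439.5379
den = 55.9011
Tf = 329.8602 K

329.8602 K


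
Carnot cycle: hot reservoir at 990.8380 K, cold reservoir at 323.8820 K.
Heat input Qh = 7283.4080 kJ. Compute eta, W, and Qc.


eta = 1 - 323.8820/990.8380 = 0.6731
W = 0.6731 * 7283.4080 = 4902.6306 kJ
Qc = 7283.4080 - 4902.6306 = 2380.7774 kJ

eta = 67.3123%, W = 4902.6306 kJ, Qc = 2380.7774 kJ


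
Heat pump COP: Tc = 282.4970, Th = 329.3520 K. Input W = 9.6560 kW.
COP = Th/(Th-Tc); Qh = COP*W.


COP = 329.3520 / 46.8550 = 7.0292
Qh = 7.0292 * 9.6560 = 67.8737 kW

COP = 7.0292, Qh = 67.8737 kW


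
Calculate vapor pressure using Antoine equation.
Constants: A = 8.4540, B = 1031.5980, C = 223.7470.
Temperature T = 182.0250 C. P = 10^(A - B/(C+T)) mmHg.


C+T = 405.7720
B/(C+T) = 2.5423
log10(P) = 8.4540 - 2.5423 = 5.9117
P = 10^5.9117 = 816000.6895 mmHg

816000.6895 mmHg


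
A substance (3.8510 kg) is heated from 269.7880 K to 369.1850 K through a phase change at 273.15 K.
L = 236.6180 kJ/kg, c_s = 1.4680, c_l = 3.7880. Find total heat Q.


Q1 (sensible, solid) = 3.8510 * 1.4680 * 3.3620 = 19.0063 kJ
Q2 (latent) = 3.8510 * 236.6180 = 911.2159 kJ
Q3 (sensible, liquid) = 3.8510 * 3.7880 * 96.0350 = 1400.9190 kJ
Q_total = 2331.1412 kJ

2331.1412 kJ


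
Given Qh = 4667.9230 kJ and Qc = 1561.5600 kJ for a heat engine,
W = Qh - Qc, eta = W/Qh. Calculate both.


W = 4667.9230 - 1561.5600 = 3106.3630 kJ
eta = 3106.3630 / 4667.9230 = 0.6655 = 66.5470%

W = 3106.3630 kJ, eta = 66.5470%


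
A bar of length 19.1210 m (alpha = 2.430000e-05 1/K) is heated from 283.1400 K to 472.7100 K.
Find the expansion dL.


dT = 189.5700 K
dL = 2.430000e-05 * 19.1210 * 189.5700 = 0.088082 m
L_final = 19.209082 m

dL = 0.088082 m


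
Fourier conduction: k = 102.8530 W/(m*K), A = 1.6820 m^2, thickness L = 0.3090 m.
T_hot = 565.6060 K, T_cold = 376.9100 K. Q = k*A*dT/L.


dT = 188.6960 K
Q = 102.8530 * 1.6820 * 188.6960 / 0.3090 = 105644.5676 W

105644.5676 W


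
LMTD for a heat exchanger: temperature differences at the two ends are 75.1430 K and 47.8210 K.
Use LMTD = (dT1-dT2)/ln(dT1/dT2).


dT1/dT2 = 1.5713
ln(dT1/dT2) = 0.4519
LMTD = 27.3220 / 0.4519 = 60.4565 K

60.4565 K


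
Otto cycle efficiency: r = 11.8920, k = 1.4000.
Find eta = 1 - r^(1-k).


r^(k-1) = 2.6922
eta = 1 - 1/2.6922 = 0.6286 = 62.8552%

62.8552%


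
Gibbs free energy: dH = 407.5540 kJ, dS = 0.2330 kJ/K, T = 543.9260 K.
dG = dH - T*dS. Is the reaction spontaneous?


T*dS = 543.9260 * 0.2330 = 126.7348 kJ
dG = 407.5540 - 126.7348 = 280.8192 kJ (non-spontaneous)

dG = 280.8192 kJ, non-spontaneous


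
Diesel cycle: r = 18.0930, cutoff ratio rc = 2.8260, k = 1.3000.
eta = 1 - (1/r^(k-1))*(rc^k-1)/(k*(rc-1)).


r^(k-1) = 2.3837
rc^k = 3.8594
eta = 0.4947 = 49.4661%

49.4661%


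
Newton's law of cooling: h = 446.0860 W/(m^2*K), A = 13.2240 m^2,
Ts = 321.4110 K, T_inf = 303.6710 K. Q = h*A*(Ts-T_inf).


dT = 17.7400 K
Q = 446.0860 * 13.2240 * 17.7400 = 104648.9920 W

104648.9920 W


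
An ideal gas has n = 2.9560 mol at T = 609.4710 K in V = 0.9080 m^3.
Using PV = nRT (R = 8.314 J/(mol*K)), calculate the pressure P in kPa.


P = nRT/V = 2.9560 * 8.314 * 609.4710 / 0.9080
= 14978.4714 / 0.9080 = 16496.1139 Pa = 16.4961 kPa

16.4961 kPa


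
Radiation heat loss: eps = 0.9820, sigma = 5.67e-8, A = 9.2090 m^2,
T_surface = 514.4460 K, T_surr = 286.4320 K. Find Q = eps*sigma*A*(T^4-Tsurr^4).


T^4 = 7.0042e+10
Tsurr^4 = 6.7311e+09
Q = 0.9820 * 5.67e-8 * 9.2090 * 6.3311e+10 = 32462.8171 W

32462.8171 W


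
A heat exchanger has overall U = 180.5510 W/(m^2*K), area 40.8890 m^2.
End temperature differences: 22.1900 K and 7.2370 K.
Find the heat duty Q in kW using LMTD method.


LMTD = 13.3457 K
Q = 180.5510 * 40.8890 * 13.3457 = 98525.3670 W = 98.5254 kW

98.5254 kW


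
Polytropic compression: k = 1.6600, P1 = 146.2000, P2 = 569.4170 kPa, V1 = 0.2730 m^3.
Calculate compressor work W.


(k-1)/k = 0.3976
(P2/P1)^exp = 1.7170
W = 2.5152 * 146.2000 * 0.2730 * (1.7170 - 1) = 71.9770 kJ

71.9770 kJ


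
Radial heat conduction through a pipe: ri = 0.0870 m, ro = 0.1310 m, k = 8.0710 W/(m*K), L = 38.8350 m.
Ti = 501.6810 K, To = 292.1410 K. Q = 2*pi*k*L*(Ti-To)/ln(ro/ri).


dT = 209.5400 K
ln(ro/ri) = 0.4093
Q = 2*pi*8.0710*38.8350*209.5400 / 0.4093 = 1008247.5490 W

1008247.5490 W


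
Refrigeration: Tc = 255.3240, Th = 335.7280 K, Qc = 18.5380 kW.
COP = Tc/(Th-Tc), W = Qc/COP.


COP = 255.3240 / 80.4040 = 3.1755
W = 18.5380 / 3.1755 = 5.8378 kW

COP = 3.1755, W = 5.8378 kW


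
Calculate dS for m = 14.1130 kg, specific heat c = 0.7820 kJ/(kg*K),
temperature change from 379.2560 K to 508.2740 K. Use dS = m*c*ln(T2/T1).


T2/T1 = 1.3402
ln(T2/T1) = 0.2928
dS = 14.1130 * 0.7820 * 0.2928 = 3.2315 kJ/K

3.2315 kJ/K


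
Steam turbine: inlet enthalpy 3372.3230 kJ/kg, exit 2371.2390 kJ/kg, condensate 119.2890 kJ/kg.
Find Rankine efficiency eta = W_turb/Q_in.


W = 1001.0840 kJ/kg
Q_in = 3253.0340 kJ/kg
eta = 0.3077 = 30.7739%

eta = 30.7739%


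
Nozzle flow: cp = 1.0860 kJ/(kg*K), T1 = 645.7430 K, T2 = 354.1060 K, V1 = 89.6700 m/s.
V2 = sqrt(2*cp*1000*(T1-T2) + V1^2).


dT = 291.6370 K
2*cp*1000*dT = 633435.5640
V1^2 = 8040.7089
V2 = sqrt(641476.2729) = 800.9221 m/s

800.9221 m/s


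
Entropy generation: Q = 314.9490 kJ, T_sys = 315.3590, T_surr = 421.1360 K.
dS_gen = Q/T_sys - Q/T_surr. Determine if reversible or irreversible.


dS_sys = 314.9490/315.3590 = 0.9987 kJ/K
dS_surr = -314.9490/421.1360 = -0.7479 kJ/K
dS_gen = 0.9987 - 0.7479 = 0.2508 kJ/K (irreversible)

dS_gen = 0.2508 kJ/K, irreversible


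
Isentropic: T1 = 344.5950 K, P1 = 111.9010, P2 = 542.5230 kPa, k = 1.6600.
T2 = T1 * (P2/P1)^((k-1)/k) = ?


(k-1)/k = 0.3976
(P2/P1)^exp = 1.8732
T2 = 344.5950 * 1.8732 = 645.4917 K

645.4917 K


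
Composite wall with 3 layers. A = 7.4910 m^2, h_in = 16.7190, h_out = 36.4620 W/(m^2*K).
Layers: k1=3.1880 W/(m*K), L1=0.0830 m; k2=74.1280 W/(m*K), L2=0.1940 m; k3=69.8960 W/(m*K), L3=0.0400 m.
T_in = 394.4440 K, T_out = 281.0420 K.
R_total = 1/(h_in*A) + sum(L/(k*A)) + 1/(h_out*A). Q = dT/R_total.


R_conv_in = 1/(16.7190*7.4910) = 0.0080
R_1 = 0.0830/(3.1880*7.4910) = 0.0035
R_2 = 0.1940/(74.1280*7.4910) = 0.0003
R_3 = 0.0400/(69.8960*7.4910) = 7.6396e-05
R_conv_out = 1/(36.4620*7.4910) = 0.0037
R_total = 0.0155 K/W
Q = 113.4020 / 0.0155 = 7294.1447 W

R_total = 0.0155 K/W, Q = 7294.1447 W


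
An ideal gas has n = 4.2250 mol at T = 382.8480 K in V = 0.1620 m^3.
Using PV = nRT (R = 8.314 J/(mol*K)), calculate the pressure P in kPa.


P = nRT/V = 4.2250 * 8.314 * 382.8480 / 0.1620
= 13448.1677 / 0.1620 = 83013.3809 Pa = 83.0134 kPa

83.0134 kPa


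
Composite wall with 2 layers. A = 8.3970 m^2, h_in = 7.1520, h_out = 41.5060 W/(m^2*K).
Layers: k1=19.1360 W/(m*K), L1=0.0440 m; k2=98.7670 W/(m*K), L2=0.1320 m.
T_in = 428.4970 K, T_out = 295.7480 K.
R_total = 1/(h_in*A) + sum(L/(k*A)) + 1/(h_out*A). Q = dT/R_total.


R_conv_in = 1/(7.1520*8.3970) = 0.0167
R_1 = 0.0440/(19.1360*8.3970) = 0.0003
R_2 = 0.1320/(98.7670*8.3970) = 0.0002
R_conv_out = 1/(41.5060*8.3970) = 0.0029
R_total = 0.0200 K/W
Q = 132.7490 / 0.0200 = 6652.9100 W

R_total = 0.0200 K/W, Q = 6652.9100 W


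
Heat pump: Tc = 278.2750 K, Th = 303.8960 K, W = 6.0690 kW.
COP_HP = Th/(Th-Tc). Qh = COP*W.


COP = 303.8960 / 25.6210 = 11.8612
Qh = 11.8612 * 6.0690 = 71.9857 kW

COP = 11.8612, Qh = 71.9857 kW


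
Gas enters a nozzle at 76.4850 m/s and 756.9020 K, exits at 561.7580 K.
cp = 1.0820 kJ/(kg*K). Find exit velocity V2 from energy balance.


dT = 195.1440 K
2*cp*1000*dT = 422291.6160
V1^2 = 5849.9552
V2 = sqrt(428141.5712) = 654.3253 m/s

654.3253 m/s


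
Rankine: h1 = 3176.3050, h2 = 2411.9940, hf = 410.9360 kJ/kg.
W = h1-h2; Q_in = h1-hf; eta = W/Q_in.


W = 764.3110 kJ/kg
Q_in = 2765.3690 kJ/kg
eta = 0.2764 = 27.6387%

eta = 27.6387%


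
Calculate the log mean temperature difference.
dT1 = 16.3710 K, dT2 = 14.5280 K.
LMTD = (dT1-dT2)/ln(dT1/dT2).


dT1/dT2 = 1.1269
ln(dT1/dT2) = 0.1194
LMTD = 1.8430 / 0.1194 = 15.4312 K

15.4312 K


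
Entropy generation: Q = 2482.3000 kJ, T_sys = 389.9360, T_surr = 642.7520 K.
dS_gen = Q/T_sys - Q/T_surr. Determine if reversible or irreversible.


dS_sys = 2482.3000/389.9360 = 6.3659 kJ/K
dS_surr = -2482.3000/642.7520 = -3.8620 kJ/K
dS_gen = 6.3659 - 3.8620 = 2.5039 kJ/K (irreversible)

dS_gen = 2.5039 kJ/K, irreversible


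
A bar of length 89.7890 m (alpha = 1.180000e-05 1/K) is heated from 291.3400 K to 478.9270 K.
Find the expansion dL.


dT = 187.5870 K
dL = 1.180000e-05 * 89.7890 * 187.5870 = 0.198750 m
L_final = 89.987750 m

dL = 0.198750 m


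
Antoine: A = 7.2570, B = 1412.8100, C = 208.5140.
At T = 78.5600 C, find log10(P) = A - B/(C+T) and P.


C+T = 287.0740
B/(C+T) = 4.9214
log10(P) = 7.2570 - 4.9214 = 2.3356
P = 10^2.3356 = 216.5639 mmHg

216.5639 mmHg


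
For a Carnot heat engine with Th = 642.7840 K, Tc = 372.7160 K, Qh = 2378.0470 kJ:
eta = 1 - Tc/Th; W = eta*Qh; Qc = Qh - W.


eta = 1 - 372.7160/642.7840 = 0.4202
W = 0.4202 * 2378.0470 = 999.1450 kJ
Qc = 2378.0470 - 999.1450 = 1378.9020 kJ

eta = 42.0154%, W = 999.1450 kJ, Qc = 1378.9020 kJ


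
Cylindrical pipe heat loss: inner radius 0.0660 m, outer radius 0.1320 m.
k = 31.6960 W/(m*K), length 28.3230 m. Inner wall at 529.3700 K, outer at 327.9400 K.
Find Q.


dT = 201.4300 K
ln(ro/ri) = 0.6931
Q = 2*pi*31.6960*28.3230*201.4300 / 0.6931 = 1639163.4839 W

1639163.4839 W


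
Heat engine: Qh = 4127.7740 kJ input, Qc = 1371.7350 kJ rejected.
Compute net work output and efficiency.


W = 4127.7740 - 1371.7350 = 2756.0390 kJ
eta = 2756.0390 / 4127.7740 = 0.6677 = 66.7682%

W = 2756.0390 kJ, eta = 66.7682%


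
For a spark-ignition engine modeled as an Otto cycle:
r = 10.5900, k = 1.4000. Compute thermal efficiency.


r^(k-1) = 2.5701
eta = 1 - 1/2.5701 = 0.6109 = 61.0918%

61.0918%


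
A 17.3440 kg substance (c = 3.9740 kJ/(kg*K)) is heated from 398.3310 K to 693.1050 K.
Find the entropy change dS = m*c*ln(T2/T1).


T2/T1 = 1.7400
ln(T2/T1) = 0.5539
dS = 17.3440 * 3.9740 * 0.5539 = 38.1775 kJ/K

38.1775 kJ/K


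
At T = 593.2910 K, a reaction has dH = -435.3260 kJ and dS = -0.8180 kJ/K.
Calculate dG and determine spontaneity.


T*dS = 593.2910 * -0.8180 = -485.3120 kJ
dG = -435.3260 + 485.3120 = 49.9860 kJ (non-spontaneous)

dG = 49.9860 kJ, non-spontaneous


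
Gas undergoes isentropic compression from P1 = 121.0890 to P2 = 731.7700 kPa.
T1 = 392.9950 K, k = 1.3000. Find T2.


(k-1)/k = 0.2308
(P2/P1)^exp = 1.5146
T2 = 392.9950 * 1.5146 = 595.2235 K

595.2235 K


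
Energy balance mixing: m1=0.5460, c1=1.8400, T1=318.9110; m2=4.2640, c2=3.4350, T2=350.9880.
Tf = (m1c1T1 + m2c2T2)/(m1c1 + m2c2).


num = 5461.2558
den = 15.6515
Tf = 348.9290 K

348.9290 K


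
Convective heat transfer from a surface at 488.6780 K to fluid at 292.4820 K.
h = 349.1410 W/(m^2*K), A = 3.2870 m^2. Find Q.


dT = 196.1960 K
Q = 349.1410 * 3.2870 * 196.1960 = 225159.7223 W

225159.7223 W


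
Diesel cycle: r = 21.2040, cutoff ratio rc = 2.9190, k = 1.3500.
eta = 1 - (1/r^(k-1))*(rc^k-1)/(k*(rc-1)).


r^(k-1) = 2.9124
rc^k = 4.2468
eta = 0.5697 = 56.9666%

56.9666%


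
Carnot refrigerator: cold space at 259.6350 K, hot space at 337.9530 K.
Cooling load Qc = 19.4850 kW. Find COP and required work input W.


COP = 259.6350 / 78.3180 = 3.3151
W = 19.4850 / 3.3151 = 5.8776 kW

COP = 3.3151, W = 5.8776 kW


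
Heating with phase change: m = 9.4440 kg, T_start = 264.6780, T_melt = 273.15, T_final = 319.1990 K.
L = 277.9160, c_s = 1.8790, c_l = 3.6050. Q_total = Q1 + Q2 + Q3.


Q1 (sensible, solid) = 9.4440 * 1.8790 * 8.4720 = 150.3380 kJ
Q2 (latent) = 9.4440 * 277.9160 = 2624.6387 kJ
Q3 (sensible, liquid) = 9.4440 * 3.6050 * 46.0490 = 1567.7668 kJ
Q_total = 4342.7434 kJ

4342.7434 kJ


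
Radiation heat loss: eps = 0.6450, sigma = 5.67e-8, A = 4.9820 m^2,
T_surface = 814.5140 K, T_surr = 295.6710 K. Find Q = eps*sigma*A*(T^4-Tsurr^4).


T^4 = 4.4014e+11
Tsurr^4 = 7.6425e+09
Q = 0.6450 * 5.67e-8 * 4.9820 * 4.3250e+11 = 78801.3289 W

78801.3289 W


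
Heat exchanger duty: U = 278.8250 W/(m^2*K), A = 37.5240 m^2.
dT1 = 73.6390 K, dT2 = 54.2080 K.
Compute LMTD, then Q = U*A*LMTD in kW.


LMTD = 63.4282 K
Q = 278.8250 * 37.5240 * 63.4282 = 663625.9839 W = 663.6260 kW

663.6260 kW


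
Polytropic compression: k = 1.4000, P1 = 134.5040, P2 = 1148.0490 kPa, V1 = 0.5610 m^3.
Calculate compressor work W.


(k-1)/k = 0.2857
(P2/P1)^exp = 1.8453
W = 3.5000 * 134.5040 * 0.5610 * (1.8453 - 1) = 223.2396 kJ

223.2396 kJ


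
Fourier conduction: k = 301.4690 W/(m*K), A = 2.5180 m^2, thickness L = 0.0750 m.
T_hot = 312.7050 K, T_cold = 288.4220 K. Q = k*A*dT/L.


dT = 24.2830 K
Q = 301.4690 * 2.5180 * 24.2830 / 0.0750 = 245775.9948 W

245775.9948 W


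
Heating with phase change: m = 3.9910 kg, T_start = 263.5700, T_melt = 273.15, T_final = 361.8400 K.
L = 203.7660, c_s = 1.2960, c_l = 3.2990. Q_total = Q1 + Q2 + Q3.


Q1 (sensible, solid) = 3.9910 * 1.2960 * 9.5800 = 49.5510 kJ
Q2 (latent) = 3.9910 * 203.7660 = 813.2301 kJ
Q3 (sensible, liquid) = 3.9910 * 3.2990 * 88.6900 = 1167.7199 kJ
Q_total = 2030.5010 kJ

2030.5010 kJ


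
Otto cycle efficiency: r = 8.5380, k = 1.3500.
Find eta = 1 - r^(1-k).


r^(k-1) = 2.1182
eta = 1 - 1/2.1182 = 0.5279 = 52.7909%

52.7909%


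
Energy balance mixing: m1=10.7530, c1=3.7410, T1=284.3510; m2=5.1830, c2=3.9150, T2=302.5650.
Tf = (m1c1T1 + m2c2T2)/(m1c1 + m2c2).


num = 17578.0611
den = 60.5184
Tf = 290.4580 K

290.4580 K


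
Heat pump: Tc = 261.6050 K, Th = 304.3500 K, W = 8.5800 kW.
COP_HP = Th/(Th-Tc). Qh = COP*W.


COP = 304.3500 / 42.7450 = 7.1201
Qh = 7.1201 * 8.5800 = 61.0907 kW

COP = 7.1201, Qh = 61.0907 kW


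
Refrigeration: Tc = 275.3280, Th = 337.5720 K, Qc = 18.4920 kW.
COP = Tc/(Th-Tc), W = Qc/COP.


COP = 275.3280 / 62.2440 = 4.4234
W = 18.4920 / 4.4234 = 4.1805 kW

COP = 4.4234, W = 4.1805 kW


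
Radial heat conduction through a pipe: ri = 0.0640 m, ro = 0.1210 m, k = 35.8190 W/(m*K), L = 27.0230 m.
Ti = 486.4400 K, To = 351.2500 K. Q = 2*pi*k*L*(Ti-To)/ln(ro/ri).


dT = 135.1900 K
ln(ro/ri) = 0.6369
Q = 2*pi*35.8190*27.0230*135.1900 / 0.6369 = 1290907.4802 W

1290907.4802 W


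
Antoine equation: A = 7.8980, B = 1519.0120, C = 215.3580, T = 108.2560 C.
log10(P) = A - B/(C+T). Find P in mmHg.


C+T = 323.6140
B/(C+T) = 4.6939
log10(P) = 7.8980 - 4.6939 = 3.2041
P = 10^3.2041 = 1599.9236 mmHg

1599.9236 mmHg


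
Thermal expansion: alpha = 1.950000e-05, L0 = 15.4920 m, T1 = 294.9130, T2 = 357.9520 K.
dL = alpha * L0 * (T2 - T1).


dT = 63.0390 K
dL = 1.950000e-05 * 15.4920 * 63.0390 = 0.019044 m
L_final = 15.511044 m

dL = 0.019044 m


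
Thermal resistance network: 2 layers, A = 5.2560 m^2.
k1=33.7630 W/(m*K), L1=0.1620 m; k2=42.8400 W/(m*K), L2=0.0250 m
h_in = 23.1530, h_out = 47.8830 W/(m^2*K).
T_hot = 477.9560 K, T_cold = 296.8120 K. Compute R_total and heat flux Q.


R_conv_in = 1/(23.1530*5.2560) = 0.0082
R_1 = 0.1620/(33.7630*5.2560) = 0.0009
R_2 = 0.0250/(42.8400*5.2560) = 0.0001
R_conv_out = 1/(47.8830*5.2560) = 0.0040
R_total = 0.0132 K/W
Q = 181.1440 / 0.0132 = 13707.6778 W

R_total = 0.0132 K/W, Q = 13707.6778 W


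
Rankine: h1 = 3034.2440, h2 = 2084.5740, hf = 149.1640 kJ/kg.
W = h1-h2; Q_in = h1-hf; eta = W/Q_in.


W = 949.6700 kJ/kg
Q_in = 2885.0800 kJ/kg
eta = 0.3292 = 32.9166%

eta = 32.9166%


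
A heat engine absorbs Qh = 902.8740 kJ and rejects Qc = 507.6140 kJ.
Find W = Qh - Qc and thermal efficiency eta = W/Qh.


W = 902.8740 - 507.6140 = 395.2600 kJ
eta = 395.2600 / 902.8740 = 0.4378 = 43.7780%

W = 395.2600 kJ, eta = 43.7780%


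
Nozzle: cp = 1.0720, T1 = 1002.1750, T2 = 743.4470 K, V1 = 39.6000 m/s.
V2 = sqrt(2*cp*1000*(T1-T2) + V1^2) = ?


dT = 258.7280 K
2*cp*1000*dT = 554712.8320
V1^2 = 1568.1600
V2 = sqrt(556280.9920) = 745.8425 m/s

745.8425 m/s


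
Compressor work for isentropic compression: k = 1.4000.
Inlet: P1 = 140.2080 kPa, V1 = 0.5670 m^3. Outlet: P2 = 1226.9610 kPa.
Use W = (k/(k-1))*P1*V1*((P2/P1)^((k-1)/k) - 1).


(k-1)/k = 0.2857
(P2/P1)^exp = 1.8585
W = 3.5000 * 140.2080 * 0.5670 * (1.8585 - 1) = 238.8677 kJ

238.8677 kJ


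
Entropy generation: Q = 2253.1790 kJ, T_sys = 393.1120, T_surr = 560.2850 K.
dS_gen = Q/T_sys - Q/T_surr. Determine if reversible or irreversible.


dS_sys = 2253.1790/393.1120 = 5.7316 kJ/K
dS_surr = -2253.1790/560.2850 = -4.0215 kJ/K
dS_gen = 5.7316 - 4.0215 = 1.7102 kJ/K (irreversible)

dS_gen = 1.7102 kJ/K, irreversible


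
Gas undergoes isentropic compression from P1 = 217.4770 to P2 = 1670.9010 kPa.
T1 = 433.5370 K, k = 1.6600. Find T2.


(k-1)/k = 0.3976
(P2/P1)^exp = 2.2495
T2 = 433.5370 * 2.2495 = 975.2305 K

975.2305 K


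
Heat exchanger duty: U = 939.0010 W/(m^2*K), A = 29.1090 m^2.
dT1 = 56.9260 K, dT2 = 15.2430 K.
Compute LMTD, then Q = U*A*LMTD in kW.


LMTD = 31.6348 K
Q = 939.0010 * 29.1090 * 31.6348 = 864685.6316 W = 864.6856 kW

864.6856 kW


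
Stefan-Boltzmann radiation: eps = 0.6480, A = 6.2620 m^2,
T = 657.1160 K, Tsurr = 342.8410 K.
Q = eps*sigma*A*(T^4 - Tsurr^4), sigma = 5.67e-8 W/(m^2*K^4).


T^4 = 1.8645e+11
Tsurr^4 = 1.3816e+10
Q = 0.6480 * 5.67e-8 * 6.2620 * 1.7264e+11 = 39719.5765 W

39719.5765 W


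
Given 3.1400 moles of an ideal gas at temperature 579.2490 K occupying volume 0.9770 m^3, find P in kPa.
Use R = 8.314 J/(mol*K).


P = nRT/V = 3.1400 * 8.314 * 579.2490 / 0.9770
= 15121.8512 / 0.9770 = 15477.8416 Pa = 15.4778 kPa

15.4778 kPa


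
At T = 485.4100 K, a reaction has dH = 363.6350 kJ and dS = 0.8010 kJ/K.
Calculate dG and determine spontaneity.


T*dS = 485.4100 * 0.8010 = 388.8134 kJ
dG = 363.6350 - 388.8134 = -25.1784 kJ (spontaneous)

dG = -25.1784 kJ, spontaneous


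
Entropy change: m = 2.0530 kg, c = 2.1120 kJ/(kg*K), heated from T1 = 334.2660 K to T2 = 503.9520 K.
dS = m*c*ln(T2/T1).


T2/T1 = 1.5076
ln(T2/T1) = 0.4105
dS = 2.0530 * 2.1120 * 0.4105 = 1.7801 kJ/K

1.7801 kJ/K


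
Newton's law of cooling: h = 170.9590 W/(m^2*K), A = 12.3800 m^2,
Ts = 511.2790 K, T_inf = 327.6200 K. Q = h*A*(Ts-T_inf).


dT = 183.6590 K
Q = 170.9590 * 12.3800 * 183.6590 = 388709.2082 W

388709.2082 W


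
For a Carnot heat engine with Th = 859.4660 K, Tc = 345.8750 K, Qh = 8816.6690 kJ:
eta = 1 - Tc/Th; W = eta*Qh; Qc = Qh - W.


eta = 1 - 345.8750/859.4660 = 0.5976
W = 0.5976 * 8816.6690 = 5268.5759 kJ
Qc = 8816.6690 - 5268.5759 = 3548.0931 kJ

eta = 59.7570%, W = 5268.5759 kJ, Qc = 3548.0931 kJ


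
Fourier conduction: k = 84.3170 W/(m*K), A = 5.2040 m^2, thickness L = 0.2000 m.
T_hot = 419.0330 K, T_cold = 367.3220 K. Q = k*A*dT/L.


dT = 51.7110 K
Q = 84.3170 * 5.2040 * 51.7110 / 0.2000 = 113450.2284 W

113450.2284 W


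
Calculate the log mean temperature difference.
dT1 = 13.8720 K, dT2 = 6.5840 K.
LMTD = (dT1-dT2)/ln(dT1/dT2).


dT1/dT2 = 2.1069
ln(dT1/dT2) = 0.7452
LMTD = 7.2880 / 0.7452 = 9.7795 K

9.7795 K


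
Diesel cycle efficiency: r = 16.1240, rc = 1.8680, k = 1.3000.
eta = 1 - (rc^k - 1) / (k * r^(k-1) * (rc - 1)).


r^(k-1) = 2.3027
rc^k = 2.2531
eta = 0.5177 = 51.7722%

51.7722%


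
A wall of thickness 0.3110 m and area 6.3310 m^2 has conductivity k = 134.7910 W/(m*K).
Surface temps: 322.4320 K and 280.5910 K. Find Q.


dT = 41.8410 K
Q = 134.7910 * 6.3310 * 41.8410 / 0.3110 = 114808.7201 W

114808.7201 W


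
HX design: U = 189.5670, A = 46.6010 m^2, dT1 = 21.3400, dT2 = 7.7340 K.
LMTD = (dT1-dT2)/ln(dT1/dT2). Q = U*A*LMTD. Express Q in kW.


LMTD = 13.4055 K
Q = 189.5670 * 46.6010 * 13.4055 = 118424.2858 W = 118.4243 kW

118.4243 kW


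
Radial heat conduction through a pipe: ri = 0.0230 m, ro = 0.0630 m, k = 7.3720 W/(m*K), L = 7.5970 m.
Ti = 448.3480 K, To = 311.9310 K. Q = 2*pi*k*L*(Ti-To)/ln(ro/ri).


dT = 136.4170 K
ln(ro/ri) = 1.0076
Q = 2*pi*7.3720*7.5970*136.4170 / 1.0076 = 47639.8293 W

47639.8293 W


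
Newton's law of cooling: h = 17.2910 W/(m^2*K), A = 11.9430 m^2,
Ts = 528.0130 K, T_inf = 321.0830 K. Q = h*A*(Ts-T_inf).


dT = 206.9300 K
Q = 17.2910 * 11.9430 * 206.9300 = 42732.3720 W

42732.3720 W


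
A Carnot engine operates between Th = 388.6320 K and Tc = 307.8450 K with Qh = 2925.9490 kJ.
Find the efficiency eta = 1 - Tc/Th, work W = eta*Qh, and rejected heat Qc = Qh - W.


eta = 1 - 307.8450/388.6320 = 0.2079
W = 0.2079 * 2925.9490 = 608.2326 kJ
Qc = 2925.9490 - 608.2326 = 2317.7164 kJ

eta = 20.7875%, W = 608.2326 kJ, Qc = 2317.7164 kJ


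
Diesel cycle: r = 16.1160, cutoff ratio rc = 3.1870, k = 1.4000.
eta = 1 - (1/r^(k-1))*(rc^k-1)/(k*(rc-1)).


r^(k-1) = 3.0402
rc^k = 5.0668
eta = 0.5631 = 56.3108%

56.3108%


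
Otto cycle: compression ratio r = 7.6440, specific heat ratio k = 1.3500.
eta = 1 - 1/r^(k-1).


r^(k-1) = 2.0378
eta = 1 - 1/2.0378 = 0.5093 = 50.9275%

50.9275%


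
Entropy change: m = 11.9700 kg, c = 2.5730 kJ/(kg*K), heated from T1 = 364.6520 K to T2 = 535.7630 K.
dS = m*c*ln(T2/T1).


T2/T1 = 1.4692
ln(T2/T1) = 0.3847
dS = 11.9700 * 2.5730 * 0.3847 = 11.8498 kJ/K

11.8498 kJ/K


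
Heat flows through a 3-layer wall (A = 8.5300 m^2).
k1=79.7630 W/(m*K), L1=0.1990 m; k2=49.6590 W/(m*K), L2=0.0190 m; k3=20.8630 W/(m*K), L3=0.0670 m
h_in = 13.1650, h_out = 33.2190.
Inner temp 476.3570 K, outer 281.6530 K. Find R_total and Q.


R_conv_in = 1/(13.1650*8.5300) = 0.0089
R_1 = 0.1990/(79.7630*8.5300) = 0.0003
R_2 = 0.0190/(49.6590*8.5300) = 4.4855e-05
R_3 = 0.0670/(20.8630*8.5300) = 0.0004
R_conv_out = 1/(33.2190*8.5300) = 0.0035
R_total = 0.0131 K/W
Q = 194.7040 / 0.0131 = 14808.8086 W

R_total = 0.0131 K/W, Q = 14808.8086 W


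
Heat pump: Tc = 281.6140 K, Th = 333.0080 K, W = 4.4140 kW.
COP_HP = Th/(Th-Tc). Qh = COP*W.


COP = 333.0080 / 51.3940 = 6.4795
Qh = 6.4795 * 4.4140 = 28.6006 kW

COP = 6.4795, Qh = 28.6006 kW


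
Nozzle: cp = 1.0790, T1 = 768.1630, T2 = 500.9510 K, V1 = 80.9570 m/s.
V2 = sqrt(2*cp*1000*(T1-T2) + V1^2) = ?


dT = 267.2120 K
2*cp*1000*dT = 576643.4960
V1^2 = 6554.0358
V2 = sqrt(583197.5318) = 763.6737 m/s

763.6737 m/s


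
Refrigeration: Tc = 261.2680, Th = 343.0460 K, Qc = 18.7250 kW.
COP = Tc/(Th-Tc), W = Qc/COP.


COP = 261.2680 / 81.7780 = 3.1948
W = 18.7250 / 3.1948 = 5.8610 kW

COP = 3.1948, W = 5.8610 kW


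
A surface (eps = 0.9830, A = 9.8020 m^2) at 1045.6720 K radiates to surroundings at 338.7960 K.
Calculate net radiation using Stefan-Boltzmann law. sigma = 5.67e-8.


T^4 = 1.1956e+12
Tsurr^4 = 1.3175e+10
Q = 0.9830 * 5.67e-8 * 9.8020 * 1.1824e+12 = 645982.5941 W

645982.5941 W


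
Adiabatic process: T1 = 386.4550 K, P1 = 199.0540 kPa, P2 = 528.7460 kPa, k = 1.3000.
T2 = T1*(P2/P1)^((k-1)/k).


(k-1)/k = 0.2308
(P2/P1)^exp = 1.2529
T2 = 386.4550 * 1.2529 = 484.1822 K

484.1822 K


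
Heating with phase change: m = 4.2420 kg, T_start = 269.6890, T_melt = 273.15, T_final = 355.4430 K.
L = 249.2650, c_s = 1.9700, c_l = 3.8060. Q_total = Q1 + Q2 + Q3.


Q1 (sensible, solid) = 4.2420 * 1.9700 * 3.4610 = 28.9227 kJ
Q2 (latent) = 4.2420 * 249.2650 = 1057.3821 kJ
Q3 (sensible, liquid) = 4.2420 * 3.8060 * 82.2930 = 1328.6248 kJ
Q_total = 2414.9296 kJ

2414.9296 kJ


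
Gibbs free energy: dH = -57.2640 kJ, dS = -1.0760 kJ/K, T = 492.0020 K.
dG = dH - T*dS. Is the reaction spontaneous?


T*dS = 492.0020 * -1.0760 = -529.3942 kJ
dG = -57.2640 + 529.3942 = 472.1302 kJ (non-spontaneous)

dG = 472.1302 kJ, non-spontaneous


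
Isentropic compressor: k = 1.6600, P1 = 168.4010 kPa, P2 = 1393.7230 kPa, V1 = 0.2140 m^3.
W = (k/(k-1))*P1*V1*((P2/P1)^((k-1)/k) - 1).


(k-1)/k = 0.3976
(P2/P1)^exp = 2.3170
W = 2.5152 * 168.4010 * 0.2140 * (2.3170 - 1) = 119.3712 kJ

119.3712 kJ


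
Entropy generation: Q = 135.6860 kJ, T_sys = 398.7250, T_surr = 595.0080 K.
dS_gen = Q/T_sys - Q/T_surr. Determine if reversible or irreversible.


dS_sys = 135.6860/398.7250 = 0.3403 kJ/K
dS_surr = -135.6860/595.0080 = -0.2280 kJ/K
dS_gen = 0.3403 - 0.2280 = 0.1123 kJ/K (irreversible)

dS_gen = 0.1123 kJ/K, irreversible


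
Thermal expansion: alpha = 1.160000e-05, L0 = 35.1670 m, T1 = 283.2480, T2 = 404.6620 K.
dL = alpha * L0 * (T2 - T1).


dT = 121.4140 K
dL = 1.160000e-05 * 35.1670 * 121.4140 = 0.049529 m
L_final = 35.216529 m

dL = 0.049529 m


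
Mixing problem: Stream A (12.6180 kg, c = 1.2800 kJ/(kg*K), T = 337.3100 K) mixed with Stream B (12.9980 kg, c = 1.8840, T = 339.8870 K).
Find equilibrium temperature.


num = 13771.1390
den = 40.6393
Tf = 338.8628 K

338.8628 K


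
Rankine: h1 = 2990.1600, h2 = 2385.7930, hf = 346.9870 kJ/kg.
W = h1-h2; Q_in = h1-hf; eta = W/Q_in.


W = 604.3670 kJ/kg
Q_in = 2643.1730 kJ/kg
eta = 0.2287 = 22.8652%

eta = 22.8652%


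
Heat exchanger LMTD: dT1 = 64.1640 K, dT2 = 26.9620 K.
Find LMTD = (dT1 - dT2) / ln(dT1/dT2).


dT1/dT2 = 2.3798
ln(dT1/dT2) = 0.8670
LMTD = 37.2020 / 0.8670 = 42.9082 K

42.9082 K


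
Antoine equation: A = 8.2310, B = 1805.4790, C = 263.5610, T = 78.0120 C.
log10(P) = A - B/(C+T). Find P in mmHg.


C+T = 341.5730
B/(C+T) = 5.2858
log10(P) = 8.2310 - 5.2858 = 2.9452
P = 10^2.9452 = 881.4996 mmHg

881.4996 mmHg


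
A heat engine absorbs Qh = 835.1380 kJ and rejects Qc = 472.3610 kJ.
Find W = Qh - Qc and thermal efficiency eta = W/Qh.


W = 835.1380 - 472.3610 = 362.7770 kJ
eta = 362.7770 / 835.1380 = 0.4344 = 43.4392%

W = 362.7770 kJ, eta = 43.4392%


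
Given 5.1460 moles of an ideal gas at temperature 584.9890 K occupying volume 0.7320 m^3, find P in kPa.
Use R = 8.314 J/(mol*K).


P = nRT/V = 5.1460 * 8.314 * 584.9890 / 0.7320
= 25028.0781 / 0.7320 = 34191.3635 Pa = 34.1914 kPa

34.1914 kPa


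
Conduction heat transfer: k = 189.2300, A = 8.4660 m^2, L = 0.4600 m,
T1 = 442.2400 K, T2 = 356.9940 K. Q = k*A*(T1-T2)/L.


dT = 85.2460 K
Q = 189.2300 * 8.4660 * 85.2460 / 0.4600 = 296882.3859 W

296882.3859 W


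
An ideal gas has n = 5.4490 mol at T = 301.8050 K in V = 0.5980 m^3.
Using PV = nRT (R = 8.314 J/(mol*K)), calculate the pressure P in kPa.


P = nRT/V = 5.4490 * 8.314 * 301.8050 / 0.5980
= 13672.6677 / 0.5980 = 22863.9928 Pa = 22.8640 kPa

22.8640 kPa


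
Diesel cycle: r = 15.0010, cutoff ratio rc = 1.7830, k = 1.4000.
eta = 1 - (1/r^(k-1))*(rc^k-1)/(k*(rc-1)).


r^(k-1) = 2.9543
rc^k = 2.2470
eta = 0.6149 = 61.4926%

61.4926%


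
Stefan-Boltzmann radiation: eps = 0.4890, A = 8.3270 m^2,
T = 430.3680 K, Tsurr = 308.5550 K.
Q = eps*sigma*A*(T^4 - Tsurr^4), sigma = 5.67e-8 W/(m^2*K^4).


T^4 = 3.4305e+10
Tsurr^4 = 9.0642e+09
Q = 0.4890 * 5.67e-8 * 8.3270 * 2.5241e+10 = 5827.5584 W

5827.5584 W


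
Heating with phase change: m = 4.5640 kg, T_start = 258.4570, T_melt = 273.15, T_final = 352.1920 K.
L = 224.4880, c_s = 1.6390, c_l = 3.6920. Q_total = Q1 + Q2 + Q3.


Q1 (sensible, solid) = 4.5640 * 1.6390 * 14.6930 = 109.9095 kJ
Q2 (latent) = 4.5640 * 224.4880 = 1024.5632 kJ
Q3 (sensible, liquid) = 4.5640 * 3.6920 * 79.0420 = 1331.8805 kJ
Q_total = 2466.3532 kJ

2466.3532 kJ


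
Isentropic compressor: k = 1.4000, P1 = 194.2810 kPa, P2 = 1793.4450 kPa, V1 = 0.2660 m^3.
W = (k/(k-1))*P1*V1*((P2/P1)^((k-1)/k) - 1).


(k-1)/k = 0.2857
(P2/P1)^exp = 1.8871
W = 3.5000 * 194.2810 * 0.2660 * (1.8871 - 1) = 160.4493 kJ

160.4493 kJ


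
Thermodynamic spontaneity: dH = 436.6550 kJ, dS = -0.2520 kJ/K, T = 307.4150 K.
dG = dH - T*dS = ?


T*dS = 307.4150 * -0.2520 = -77.4686 kJ
dG = 436.6550 + 77.4686 = 514.1236 kJ (non-spontaneous)

dG = 514.1236 kJ, non-spontaneous


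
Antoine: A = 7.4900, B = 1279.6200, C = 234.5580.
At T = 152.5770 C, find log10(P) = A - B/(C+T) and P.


C+T = 387.1350
B/(C+T) = 3.3054
log10(P) = 7.4900 - 3.3054 = 4.1846
P = 10^4.1846 = 15298.2377 mmHg

15298.2377 mmHg


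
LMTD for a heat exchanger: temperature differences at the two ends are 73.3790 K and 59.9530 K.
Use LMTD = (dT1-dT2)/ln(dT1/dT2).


dT1/dT2 = 1.2239
ln(dT1/dT2) = 0.2021
LMTD = 13.4260 / 0.2021 = 66.4401 K

66.4401 K


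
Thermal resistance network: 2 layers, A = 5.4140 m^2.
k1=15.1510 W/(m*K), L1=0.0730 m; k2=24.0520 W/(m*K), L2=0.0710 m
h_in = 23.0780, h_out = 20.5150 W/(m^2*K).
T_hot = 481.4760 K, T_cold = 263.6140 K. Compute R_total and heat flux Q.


R_conv_in = 1/(23.0780*5.4140) = 0.0080
R_1 = 0.0730/(15.1510*5.4140) = 0.0009
R_2 = 0.0710/(24.0520*5.4140) = 0.0005
R_conv_out = 1/(20.5150*5.4140) = 0.0090
R_total = 0.0184 K/W
Q = 217.8620 / 0.0184 = 11813.2135 W

R_total = 0.0184 K/W, Q = 11813.2135 W


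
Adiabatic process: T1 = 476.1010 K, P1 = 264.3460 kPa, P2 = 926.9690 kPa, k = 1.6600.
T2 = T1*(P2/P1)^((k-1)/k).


(k-1)/k = 0.3976
(P2/P1)^exp = 1.6468
T2 = 476.1010 * 1.6468 = 784.0488 K

784.0488 K


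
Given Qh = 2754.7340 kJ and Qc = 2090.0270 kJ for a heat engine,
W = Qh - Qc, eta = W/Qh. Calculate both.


W = 2754.7340 - 2090.0270 = 664.7070 kJ
eta = 664.7070 / 2754.7340 = 0.2413 = 24.1296%

W = 664.7070 kJ, eta = 24.1296%


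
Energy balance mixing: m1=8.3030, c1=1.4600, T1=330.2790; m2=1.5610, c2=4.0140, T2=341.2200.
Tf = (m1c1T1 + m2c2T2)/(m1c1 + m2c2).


num = 6141.8022
den = 18.3882
Tf = 334.0072 K

334.0072 K


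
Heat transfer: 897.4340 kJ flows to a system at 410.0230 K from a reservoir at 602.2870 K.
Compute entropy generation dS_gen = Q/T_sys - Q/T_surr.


dS_sys = 897.4340/410.0230 = 2.1887 kJ/K
dS_surr = -897.4340/602.2870 = -1.4900 kJ/K
dS_gen = 2.1887 - 1.4900 = 0.6987 kJ/K (irreversible)

dS_gen = 0.6987 kJ/K, irreversible


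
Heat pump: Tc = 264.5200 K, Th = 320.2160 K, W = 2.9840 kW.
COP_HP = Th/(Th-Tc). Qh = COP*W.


COP = 320.2160 / 55.6960 = 5.7494
Qh = 5.7494 * 2.9840 = 17.1561 kW

COP = 5.7494, Qh = 17.1561 kW


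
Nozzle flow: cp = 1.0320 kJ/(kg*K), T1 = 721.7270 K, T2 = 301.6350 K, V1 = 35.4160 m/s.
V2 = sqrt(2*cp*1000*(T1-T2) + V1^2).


dT = 420.0920 K
2*cp*1000*dT = 867069.8880
V1^2 = 1254.2931
V2 = sqrt(868324.1811) = 931.8391 m/s

931.8391 m/s


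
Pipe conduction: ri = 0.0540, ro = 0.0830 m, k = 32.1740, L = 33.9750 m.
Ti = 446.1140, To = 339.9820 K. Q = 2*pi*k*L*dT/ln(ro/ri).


dT = 106.1320 K
ln(ro/ri) = 0.4299
Q = 2*pi*32.1740*33.9750*106.1320 / 0.4299 = 1695770.9045 W

1695770.9045 W


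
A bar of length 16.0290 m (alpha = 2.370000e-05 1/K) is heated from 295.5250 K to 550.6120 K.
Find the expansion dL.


dT = 255.0870 K
dL = 2.370000e-05 * 16.0290 * 255.0870 = 0.096904 m
L_final = 16.125904 m

dL = 0.096904 m


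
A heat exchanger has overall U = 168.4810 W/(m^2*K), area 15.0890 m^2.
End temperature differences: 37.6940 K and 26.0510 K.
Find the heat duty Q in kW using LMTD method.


LMTD = 31.5149 K
Q = 168.4810 * 15.0890 * 31.5149 = 80117.3836 W = 80.1174 kW

80.1174 kW


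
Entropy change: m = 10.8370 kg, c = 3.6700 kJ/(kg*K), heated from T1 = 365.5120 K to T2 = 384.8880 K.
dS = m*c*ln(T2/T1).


T2/T1 = 1.0530
ln(T2/T1) = 0.0517
dS = 10.8370 * 3.6700 * 0.0517 = 2.0543 kJ/K

2.0543 kJ/K


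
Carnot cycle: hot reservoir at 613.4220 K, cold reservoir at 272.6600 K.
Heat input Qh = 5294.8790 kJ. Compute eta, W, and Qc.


eta = 1 - 272.6600/613.4220 = 0.5555
W = 0.5555 * 5294.8790 = 2941.3578 kJ
Qc = 5294.8790 - 2941.3578 = 2353.5212 kJ

eta = 55.5510%, W = 2941.3578 kJ, Qc = 2353.5212 kJ


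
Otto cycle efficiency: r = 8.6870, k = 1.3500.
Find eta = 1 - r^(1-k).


r^(k-1) = 2.1311
eta = 1 - 1/2.1311 = 0.5308 = 53.0759%

53.0759%


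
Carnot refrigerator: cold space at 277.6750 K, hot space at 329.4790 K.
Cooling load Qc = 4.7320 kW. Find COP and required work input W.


COP = 277.6750 / 51.8040 = 5.3601
W = 4.7320 / 5.3601 = 0.8828 kW

COP = 5.3601, W = 0.8828 kW


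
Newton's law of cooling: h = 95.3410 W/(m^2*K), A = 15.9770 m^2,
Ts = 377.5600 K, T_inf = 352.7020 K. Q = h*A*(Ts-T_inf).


dT = 24.8580 K
Q = 95.3410 * 15.9770 * 24.8580 = 37865.2756 W

37865.2756 W


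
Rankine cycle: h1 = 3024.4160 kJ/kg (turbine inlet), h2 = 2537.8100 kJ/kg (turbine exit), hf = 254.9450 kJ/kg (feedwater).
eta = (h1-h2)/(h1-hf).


W = 486.6060 kJ/kg
Q_in = 2769.4710 kJ/kg
eta = 0.1757 = 17.5704%

eta = 17.5704%


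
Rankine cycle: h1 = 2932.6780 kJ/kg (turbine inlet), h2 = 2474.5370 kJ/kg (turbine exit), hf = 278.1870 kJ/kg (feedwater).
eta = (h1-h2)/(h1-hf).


W = 458.1410 kJ/kg
Q_in = 2654.4910 kJ/kg
eta = 0.1726 = 17.2591%

eta = 17.2591%


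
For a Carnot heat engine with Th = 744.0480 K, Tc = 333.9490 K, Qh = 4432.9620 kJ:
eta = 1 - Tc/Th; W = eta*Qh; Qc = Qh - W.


eta = 1 - 333.9490/744.0480 = 0.5512
W = 0.5512 * 4432.9620 = 2443.3280 kJ
Qc = 4432.9620 - 2443.3280 = 1989.6340 kJ

eta = 55.1173%, W = 2443.3280 kJ, Qc = 1989.6340 kJ


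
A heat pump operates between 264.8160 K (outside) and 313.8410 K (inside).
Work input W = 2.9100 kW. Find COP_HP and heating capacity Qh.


COP = 313.8410 / 49.0250 = 6.4017
Qh = 6.4017 * 2.9100 = 18.6288 kW

COP = 6.4017, Qh = 18.6288 kW


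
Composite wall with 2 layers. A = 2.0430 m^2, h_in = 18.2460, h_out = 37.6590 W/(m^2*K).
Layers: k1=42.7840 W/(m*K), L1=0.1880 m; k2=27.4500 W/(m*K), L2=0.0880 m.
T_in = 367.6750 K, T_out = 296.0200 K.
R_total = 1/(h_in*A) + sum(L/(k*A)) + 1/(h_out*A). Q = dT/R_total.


R_conv_in = 1/(18.2460*2.0430) = 0.0268
R_1 = 0.1880/(42.7840*2.0430) = 0.0022
R_2 = 0.0880/(27.4500*2.0430) = 0.0016
R_conv_out = 1/(37.6590*2.0430) = 0.0130
R_total = 0.0435 K/W
Q = 71.6550 / 0.0435 = 1645.5729 W

R_total = 0.0435 K/W, Q = 1645.5729 W


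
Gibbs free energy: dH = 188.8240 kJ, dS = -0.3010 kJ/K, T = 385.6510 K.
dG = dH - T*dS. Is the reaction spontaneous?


T*dS = 385.6510 * -0.3010 = -116.0810 kJ
dG = 188.8240 + 116.0810 = 304.9050 kJ (non-spontaneous)

dG = 304.9050 kJ, non-spontaneous


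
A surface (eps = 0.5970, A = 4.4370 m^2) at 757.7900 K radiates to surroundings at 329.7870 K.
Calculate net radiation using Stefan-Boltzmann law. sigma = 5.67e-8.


T^4 = 3.2976e+11
Tsurr^4 = 1.1829e+10
Q = 0.5970 * 5.67e-8 * 4.4370 * 3.1793e+11 = 47750.4671 W

47750.4671 W


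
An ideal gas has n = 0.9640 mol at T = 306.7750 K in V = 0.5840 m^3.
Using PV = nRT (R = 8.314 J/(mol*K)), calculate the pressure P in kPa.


P = nRT/V = 0.9640 * 8.314 * 306.7750 / 0.5840
= 2458.7084 / 0.5840 = 4210.1171 Pa = 4.2101 kPa

4.2101 kPa


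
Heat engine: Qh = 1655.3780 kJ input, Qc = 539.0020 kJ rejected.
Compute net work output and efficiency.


W = 1655.3780 - 539.0020 = 1116.3760 kJ
eta = 1116.3760 / 1655.3780 = 0.6744 = 67.4393%

W = 1116.3760 kJ, eta = 67.4393%


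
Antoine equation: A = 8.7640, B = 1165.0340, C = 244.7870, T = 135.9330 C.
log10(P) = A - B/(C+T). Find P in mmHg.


C+T = 380.7200
B/(C+T) = 3.0601
log10(P) = 8.7640 - 3.0601 = 5.7039
P = 10^5.7039 = 505730.4470 mmHg

505730.4470 mmHg


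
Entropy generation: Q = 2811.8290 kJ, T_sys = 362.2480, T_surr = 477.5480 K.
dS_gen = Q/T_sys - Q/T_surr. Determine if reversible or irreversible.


dS_sys = 2811.8290/362.2480 = 7.7622 kJ/K
dS_surr = -2811.8290/477.5480 = -5.8881 kJ/K
dS_gen = 7.7622 - 5.8881 = 1.8741 kJ/K (irreversible)

dS_gen = 1.8741 kJ/K, irreversible
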